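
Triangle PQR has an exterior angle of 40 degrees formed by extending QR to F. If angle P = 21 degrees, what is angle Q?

The exterior angle theorem states that an exterior angle equals the sum of the two non-adjacent interior angles.
So 40 = 21 + angle Q, which gives angle Q = 40 - 21 = 19 degrees.

19 degrees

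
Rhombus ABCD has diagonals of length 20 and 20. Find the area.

Area = (20 * 20) / 2 = 400 / 2 = 200

200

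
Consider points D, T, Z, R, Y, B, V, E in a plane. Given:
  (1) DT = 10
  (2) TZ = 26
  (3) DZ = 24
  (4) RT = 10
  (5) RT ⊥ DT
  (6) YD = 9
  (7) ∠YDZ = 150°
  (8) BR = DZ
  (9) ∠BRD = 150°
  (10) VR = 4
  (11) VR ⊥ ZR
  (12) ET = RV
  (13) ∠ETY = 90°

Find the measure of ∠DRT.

Step 1: By the law of cosines on triangle RTD: RD² = 10² + 10² − 2·10·10·cos(90°) = 200, so RD = 10·√2.
Step 2: By the inverse law of cosines on triangle DRT: cos(∠DRT) = ((10·√2)² + 10² − 10²) / (2·10·√2·10) = 200/282.84 = 0.7071, so ∠DRT = 45°.

Therefore, the measure of angle ∠DRT = 45°.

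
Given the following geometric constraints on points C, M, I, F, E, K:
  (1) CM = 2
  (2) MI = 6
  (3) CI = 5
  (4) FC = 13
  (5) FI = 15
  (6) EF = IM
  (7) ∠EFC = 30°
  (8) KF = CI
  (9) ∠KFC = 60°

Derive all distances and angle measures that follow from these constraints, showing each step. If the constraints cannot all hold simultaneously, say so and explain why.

The constraints are consistent.

From the given relations:
  EF = IM = 6
  KF = CI = 5

Step 1: From CF = 13, FE = 6, and ∠CFE = 30°, by the law of cosines:
  CE² = CF² + FE² - 2·CF·FE·cos(30°) = 169 + 36 - 135.1 = 69.9
  CE ≈ 8.36

Step 2: From CF = 13, FK = 5, and ∠CFK = 60°, by the law of cosines:
  CK² = CF² + FK² - 2·CF·FK·cos(60°) = 169 + 25 - 65 = 129
  CK = √129

Step 3: From CF = 13, CI = 5, FI = 15, by the inverse law of cosines:
  cos(∠FCI) = (CF² + CI² - FI²) / (2·CF·CI)
  ∠FCI = 103.8°

Step 4: From CI = 5, CM = 2, IM = 6, by the inverse law of cosines:
  cos(∠ICM) = (CI² + CM² - IM²) / (2·CI·CM)
  ∠ICM = 110.49°

Step 5: From MC = 2, MI = 6, CI = 5, by the inverse law of cosines:
  cos(∠CMI) = (MC² + MI² - CI²) / (2·MC·MI)
  ∠CMI = 51.32°

Step 6: From IC = 5, IF = 15, CF = 13, by the inverse law of cosines:
  cos(∠CIF) = (IC² + IF² - CF²) / (2·IC·IF)
  ∠CIF = 57.32°

Step 7: From IC = 5, IM = 6, CM = 2, by the inverse law of cosines:
  cos(∠CIM) = (IC² + IM² - CM²) / (2·IC·IM)
  ∠CIM = 18.19°

Step 8: From FC = 13, FI = 15, CI = 5, by the inverse law of cosines:
  cos(∠CFI) = (FC² + FI² - CI²) / (2·FC·FI)
  ∠CFI = 18.89°

Step 9: From CE = 8.36, CF = 13, EF = 6, by the inverse law of cosines:
  cos(∠ECF) = (CE² + CF² - EF²) / (2·CE·CF)
  ∠ECF = 21.03°

Step 10: From CF = 13, CK = √129, FK = 5, by the inverse law of cosines:
  cos(∠FCK) = (CF² + CK² - FK²) / (2·CF·CK)
  ∠FCK = 22.41°

Step 11: From EC = 8.36, EF = 6, CF = 13, by the inverse law of cosines:
  cos(∠CEF) = (EC² + EF² - CF²) / (2·EC·EF)
  ∠CEF = 128.97°

Step 12: From KC = √129, KF = 5, CF = 13, by the inverse law of cosines:
  cos(∠CKF) = (KC² + KF² - CF²) / (2·KC·KF)
  ∠CKF = 97.59°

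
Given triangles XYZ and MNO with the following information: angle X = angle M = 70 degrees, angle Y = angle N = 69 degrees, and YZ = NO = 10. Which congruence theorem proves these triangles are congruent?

The given information matches AAS: Two pairs of corresponding angles and a non-included side are equal (Angle-Angle-Side).

AAS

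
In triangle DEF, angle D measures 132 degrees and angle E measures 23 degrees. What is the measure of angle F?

By the triangle angle sum property, the three interior angles of any triangle add up to 180°.
We know angle D = 132° and angle E = 23°, so their sum is 155°.
Therefore angle F = 180° - 155° = 25°.

25 degrees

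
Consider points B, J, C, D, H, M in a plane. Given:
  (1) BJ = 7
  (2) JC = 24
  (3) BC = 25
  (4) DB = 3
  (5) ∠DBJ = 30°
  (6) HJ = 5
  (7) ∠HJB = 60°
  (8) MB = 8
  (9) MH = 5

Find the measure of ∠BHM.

Step 1: By the law of cosines on triangle HJB: HB² = 5² + 7² − 2·5·7·cos(60°) = 39, so HB = √39.
Step 2: By the inverse law of cosines on triangle BHM: cos(∠BHM) = (√39² + 5² − 8²) / (2·√39·5) = 0/62.45 = 0, so ∠BHM = 90°.

Therefore, the measure of angle ∠BHM = 90°.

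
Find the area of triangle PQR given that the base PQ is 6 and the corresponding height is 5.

A triangle's area is half the area of a rectangle with the same base and height.
Area = (1/2) * 6 * 5 = 15.

15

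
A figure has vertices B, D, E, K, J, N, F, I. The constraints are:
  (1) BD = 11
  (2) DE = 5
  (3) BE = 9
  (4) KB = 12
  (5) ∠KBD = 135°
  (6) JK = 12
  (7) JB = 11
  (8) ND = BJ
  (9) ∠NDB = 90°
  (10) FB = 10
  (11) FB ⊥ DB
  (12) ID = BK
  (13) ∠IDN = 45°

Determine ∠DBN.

From the given relations: ND = BJ = 11.
Step 1: By the law of cosines on triangle BDN: BN² = 11² + 11² − 2·11·11·cos(90°) = 242, so BN = 11·√2.
Step 2: By the inverse law of cosines on triangle DBN: cos(∠DBN) = (11² + (11·√2)² − 11²) / (2·11·11·√2) = 242/342.24 = 0.7071, so ∠DBN = 45°.

Therefore, the measure of angle ∠DBN = 45°.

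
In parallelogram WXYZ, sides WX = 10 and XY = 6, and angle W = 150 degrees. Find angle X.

Consecutive angles are supplementary: angle X = 180 - 150 = 30 degrees.

30 degrees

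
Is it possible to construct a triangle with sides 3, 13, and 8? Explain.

The longest side is 13. The other two sides sum to 3 + 8 = 11.
Since 11 ≤ 13, the two shorter sides cannot reach around to close the triangle.

No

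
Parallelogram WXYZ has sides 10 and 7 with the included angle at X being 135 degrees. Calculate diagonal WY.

Using the law of cosines:
d^2 = 10^2 + 7^2 - 2(10)(7)cos(135 degrees)
d^2 = 100 + 49 - 140*-sqrt(2)/2
d^2 = 70*sqrt(2) + 149
d = sqrt(70*sqrt(2) + 149)

sqrt(70*sqrt(2) + 149)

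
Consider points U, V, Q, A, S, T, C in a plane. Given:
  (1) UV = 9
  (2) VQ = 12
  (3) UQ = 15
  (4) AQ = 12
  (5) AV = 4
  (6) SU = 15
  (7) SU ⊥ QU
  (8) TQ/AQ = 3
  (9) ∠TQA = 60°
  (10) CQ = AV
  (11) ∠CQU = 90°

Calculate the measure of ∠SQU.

Step 1: By the law of cosines on triangle QUS: QS² = 15² + 15² − 2·15·15·cos(90°) = 450, so QS = 15·√2.
Step 2: By the inverse law of cosines on triangle SQU: cos(∠SQU) = ((15·√2)² + 15² − 15²) / (2·15·√2·15) = 450/636.4 = 0.7071, so ∠SQU = 45°.

Therefore, the measure of angle ∠SQU = 45°.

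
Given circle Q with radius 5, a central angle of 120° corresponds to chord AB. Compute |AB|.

Drop a perpendicular from the center to the chord, bisecting both the chord and the central angle.
Each half-chord = r sin(θ/2) = 5 sin(60°).
The full chord = 2 × 5 × sin(60°) = 5*sqrt(3).

5*sqrt(3)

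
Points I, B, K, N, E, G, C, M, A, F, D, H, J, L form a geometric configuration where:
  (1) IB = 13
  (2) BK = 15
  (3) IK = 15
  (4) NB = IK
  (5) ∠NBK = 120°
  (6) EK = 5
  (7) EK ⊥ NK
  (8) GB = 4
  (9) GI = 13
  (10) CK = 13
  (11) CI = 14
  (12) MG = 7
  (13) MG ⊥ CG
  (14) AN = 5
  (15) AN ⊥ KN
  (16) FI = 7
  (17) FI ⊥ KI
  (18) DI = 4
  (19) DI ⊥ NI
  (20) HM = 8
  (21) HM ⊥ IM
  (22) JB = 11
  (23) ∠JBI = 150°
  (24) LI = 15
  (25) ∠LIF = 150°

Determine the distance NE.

From the given relations: NB = IK = 15.
Step 1: By the law of cosines on triangle NBK: NK² = 15² + 15² − 2·15·15·cos(120°) = 675, so NK = 15·√3.
Step 2: By the law of cosines on triangle NKE: NE² = (15·√3)² + 5² − 2·15·√3·5·cos(90°) = 700, so NE = 10·√7.

Therefore, the length of NE = 10·√7.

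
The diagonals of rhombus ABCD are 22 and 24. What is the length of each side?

Half-diagonals are 11 and 12. side = sqrt(11^2 + 12^2) = sqrt(265)

sqrt(265)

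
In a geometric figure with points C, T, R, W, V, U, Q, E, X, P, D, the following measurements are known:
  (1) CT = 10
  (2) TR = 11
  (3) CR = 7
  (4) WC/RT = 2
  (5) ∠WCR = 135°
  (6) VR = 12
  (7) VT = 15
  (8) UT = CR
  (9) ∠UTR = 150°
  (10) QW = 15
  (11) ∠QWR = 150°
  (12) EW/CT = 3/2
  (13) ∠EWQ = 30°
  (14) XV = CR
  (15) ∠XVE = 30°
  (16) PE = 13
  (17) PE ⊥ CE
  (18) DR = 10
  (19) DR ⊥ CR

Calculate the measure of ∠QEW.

From the given relations: EW = 3/2·CT = 3/2·10 = 15.
Step 1: By the law of cosines on triangle EWQ: EQ² = 15² + 15² − 2·15·15·cos(30°) = 60.29, so EQ ≈ 7.76.
Step 2: By the inverse law of cosines on triangle QEW: cos(∠QEW) = (7.76² + 15² − 15²) / (2·7.76·15) = 60.29/232.94 = 0.2588, so ∠QEW = 75°.

Therefore, the measure of angle ∠QEW = 75°.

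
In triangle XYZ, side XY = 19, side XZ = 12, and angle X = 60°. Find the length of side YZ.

When two sides and the included angle are known, the law of cosines gives the third side.
c^2 = a^2 + b^2 - 2ab cos(C) generalizes the Pythagorean theorem to non-right triangles.
Here: YZ^2 = 361 + 144 - 456*(1/2) = 277
YZ = sqrt(277)

sqrt(277)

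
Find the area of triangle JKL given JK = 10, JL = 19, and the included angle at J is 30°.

Area = (1/2) * JK * JL * sin(J)
Area = (1/2) * 10 * 19 * sin(30°)
Area = (1/2) * 10 * 19 * 1/2
Area = 95/2

95/2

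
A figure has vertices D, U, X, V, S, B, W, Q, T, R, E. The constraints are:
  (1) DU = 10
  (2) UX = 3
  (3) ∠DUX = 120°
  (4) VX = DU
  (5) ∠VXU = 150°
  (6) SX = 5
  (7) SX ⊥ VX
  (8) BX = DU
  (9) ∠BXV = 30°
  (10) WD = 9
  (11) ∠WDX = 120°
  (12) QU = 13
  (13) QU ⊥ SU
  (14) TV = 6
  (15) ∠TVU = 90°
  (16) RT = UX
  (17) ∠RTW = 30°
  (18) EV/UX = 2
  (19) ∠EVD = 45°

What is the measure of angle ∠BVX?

From the given relations: VX = DU = 10; BX = DU = 10.
Step 1: By the law of cosines on triangle VXB: VB² = 10² + 10² − 2·10·10·cos(30°) = 26.79, so VB ≈ 5.18.
Step 2: By the inverse law of cosines on triangle BVX: cos(∠BVX) = (5.18² + 10² − 10²) / (2·5.18·10) = 26.79/103.53 = 0.2588, so ∠BVX = 75°.

Therefore, the measure of angle ∠BVX = 75°.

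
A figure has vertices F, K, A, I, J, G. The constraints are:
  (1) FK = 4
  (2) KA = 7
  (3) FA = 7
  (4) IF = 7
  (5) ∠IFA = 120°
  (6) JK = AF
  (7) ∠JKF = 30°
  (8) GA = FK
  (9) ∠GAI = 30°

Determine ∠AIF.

Step 1: By the law of cosines on triangle IFA: IA² = 7² + 7² − 2·7·7·cos(120°) = 147, so IA = 7·√3.
Step 2: By the inverse law of cosines on triangle AIF: cos(∠AIF) = ((7·√3)² + 7² − 7²) / (2·7·√3·7) = 147/169.74 = 0.866, so ∠AIF = 30°.

Therefore, the measure of angle ∠AIF = 30°.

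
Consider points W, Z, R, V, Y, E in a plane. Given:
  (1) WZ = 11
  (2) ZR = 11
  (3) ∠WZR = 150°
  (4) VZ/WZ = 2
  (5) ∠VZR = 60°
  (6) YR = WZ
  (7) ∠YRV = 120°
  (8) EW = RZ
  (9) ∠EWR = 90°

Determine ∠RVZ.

From the given relations: VZ = 2·WZ = 2·11 = 22.
Step 1: By the law of cosines on triangle VZR: VR² = 22² + 11² − 2·22·11·cos(60°) = 363, so VR = 11·√3.
Step 2: By the inverse law of cosines on triangle RVZ: cos(∠RVZ) = ((11·√3)² + 22² − 11²) / (2·11·√3·22) = 726/838.31 = 0.866, so ∠RVZ = 30°.

Therefore, the measure of angle ∠RVZ = 30°.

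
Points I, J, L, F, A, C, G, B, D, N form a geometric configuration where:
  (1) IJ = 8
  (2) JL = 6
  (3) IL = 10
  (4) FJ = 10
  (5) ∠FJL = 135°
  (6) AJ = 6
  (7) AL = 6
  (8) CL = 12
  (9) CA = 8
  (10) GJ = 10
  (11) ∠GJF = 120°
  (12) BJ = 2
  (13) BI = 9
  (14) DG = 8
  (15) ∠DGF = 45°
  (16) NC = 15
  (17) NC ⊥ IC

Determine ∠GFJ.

Step 1: By the law of cosines on triangle FJG: FG² = 10² + 10² − 2·10·10·cos(120°) = 300, so FG = 10·√3.
Step 2: By the inverse law of cosines on triangle GFJ: cos(∠GFJ) = ((10·√3)² + 10² − 10²) / (2·10·√3·10) = 300/346.41 = 0.866, so ∠GFJ = 30°.

Therefore, the measure of angle ∠GFJ = 30°.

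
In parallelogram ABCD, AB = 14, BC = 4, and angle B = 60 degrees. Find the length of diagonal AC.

Law of cosines: d^2 = 14^2 + 4^2 - 2(14)(4)cos(60°) = 156, so d = 2*sqrt(39).

2*sqrt(39)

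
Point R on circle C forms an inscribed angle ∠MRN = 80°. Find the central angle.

The inscribed angle theorem states that a central angle is always twice any inscribed angle that subtends the same arc.
Since the inscribed angle is 80°, the central angle = 2 × 80° = 160°.

160°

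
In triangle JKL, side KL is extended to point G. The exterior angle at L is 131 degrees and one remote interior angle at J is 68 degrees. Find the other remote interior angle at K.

By the exterior angle theorem: exterior angle = sum of remote interior angles.
131 = 68 + angle K
angle K = 131 - 68 = 63 degrees

63 degrees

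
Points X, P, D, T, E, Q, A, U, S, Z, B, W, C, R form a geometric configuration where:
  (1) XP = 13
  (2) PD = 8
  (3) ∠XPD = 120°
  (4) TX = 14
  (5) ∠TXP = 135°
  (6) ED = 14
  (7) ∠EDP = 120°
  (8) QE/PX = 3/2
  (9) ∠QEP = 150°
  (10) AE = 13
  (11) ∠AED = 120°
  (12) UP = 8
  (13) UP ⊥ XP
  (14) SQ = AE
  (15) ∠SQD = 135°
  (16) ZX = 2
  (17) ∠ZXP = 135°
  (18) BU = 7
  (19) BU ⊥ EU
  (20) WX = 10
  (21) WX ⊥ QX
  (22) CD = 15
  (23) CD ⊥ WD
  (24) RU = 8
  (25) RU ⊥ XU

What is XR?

Step 1: By the law of cosines on triangle UPX: UX² = 8² + 13² − 2·8·13·cos(90°) = 233, so UX ≈ 15.26.
Step 2: By the law of cosines on triangle XUR: XR² = 15.26² + 8² − 2·15.26·8·cos(90°) = 297, so XR = 3·√33.

Therefore, the length of XR = 3·√33.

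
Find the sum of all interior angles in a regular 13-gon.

The sum of interior angles of an n-sided polygon is (n - 2) * 180.
For n = 13: (13 - 2) * 180 = 11 * 180 = 1980 degrees.

1980 degrees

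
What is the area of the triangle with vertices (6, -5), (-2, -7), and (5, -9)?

Shoelace: Area = (1/2)|6(-7--9) + -2(-9--5) + 5(-5--7)| = (1/2)(30) = 15

15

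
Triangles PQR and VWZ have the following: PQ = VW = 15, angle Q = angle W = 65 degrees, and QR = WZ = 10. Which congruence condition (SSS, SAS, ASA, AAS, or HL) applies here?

The given information provides:
PQ = VW = 15, angle Q = angle W = 65 degrees, and QR = WZ = 10
This matches the SAS congruence theorem.
Two pairs of corresponding sides and the included angle are equal (Side-Angle-Side).

SAS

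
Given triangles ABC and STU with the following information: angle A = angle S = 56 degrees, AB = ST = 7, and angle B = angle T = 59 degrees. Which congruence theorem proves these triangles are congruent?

Consider the given information: angle A = angle S = 56 degrees, AB = ST = 7, and angle B = angle T = 59 degrees
This is not AAS or HL: AAS requires two angles and a non-included side. HL only applies to right triangles with matching hypotenuse and leg.
The correct criterion is ASA. Two pairs of corresponding angles and the included side are equal (Angle-Side-Angle).

ASA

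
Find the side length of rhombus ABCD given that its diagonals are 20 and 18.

The diagonals of a rhombus bisect each other at right angles.
Half-diagonals: 20/2 = 10 and 18/2 = 9
side = sqrt(10^2 + 9^2)
side = sqrt(100 + 81)
side = sqrt(181)

sqrt(181)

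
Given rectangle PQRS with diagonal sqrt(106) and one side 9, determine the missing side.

Using the Pythagorean theorem: d^2 = a^2 + b^2
b^2 = d^2 - a^2
b^2 = 106 - 81
b^2 = 25
b = sqrt(25) = 5

5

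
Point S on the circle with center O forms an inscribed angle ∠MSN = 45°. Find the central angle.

By the inscribed angle theorem, the central angle is twice the inscribed angle.
Central angle = 2 × 45° = 90°

90°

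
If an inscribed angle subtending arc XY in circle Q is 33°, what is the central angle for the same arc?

The inscribed angle theorem states that a central angle is always twice any inscribed angle that subtends the same arc.
Since the inscribed angle is 33°, the central angle = 2 × 33° = 66°.

66°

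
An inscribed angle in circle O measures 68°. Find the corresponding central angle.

Central angle = 2 × 68° = 136° (inscribed angle theorem).

136°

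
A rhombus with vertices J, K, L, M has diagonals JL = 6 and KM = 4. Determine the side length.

In a rhombus, the diagonals bisect each other perpendicularly, creating four congruent right triangles.
Each triangle has legs 3 (half of 6) and 2 (half of 4).
The hypotenuse of each right triangle is a side of the rhombus:
side = sqrt(3^2 + 2^2) = sqrt(13)

sqrt(13)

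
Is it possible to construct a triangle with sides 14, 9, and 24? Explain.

Check the triangle inequality: 14 + 9 = 23 ≤ 24.
Since the sum of two sides does not exceed the third, no triangle can be formed.

No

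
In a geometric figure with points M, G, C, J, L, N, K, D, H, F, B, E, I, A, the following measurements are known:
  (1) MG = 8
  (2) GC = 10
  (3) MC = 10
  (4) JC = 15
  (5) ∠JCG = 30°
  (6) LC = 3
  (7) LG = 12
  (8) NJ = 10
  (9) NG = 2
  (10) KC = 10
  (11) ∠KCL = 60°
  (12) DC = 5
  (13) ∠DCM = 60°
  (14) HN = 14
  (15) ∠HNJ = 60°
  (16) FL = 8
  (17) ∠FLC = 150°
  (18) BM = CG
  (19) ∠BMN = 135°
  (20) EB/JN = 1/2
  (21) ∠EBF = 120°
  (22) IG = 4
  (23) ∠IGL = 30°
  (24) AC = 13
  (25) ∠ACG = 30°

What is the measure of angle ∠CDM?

Step 1: By the law of cosines on triangle DCM: DM² = 5² + 10² − 2·5·10·cos(60°) = 75, so DM = 5·√3.
Step 2: By the inverse law of cosines on triangle CDM: cos(∠CDM) = (5² + (5·√3)² − 10²) / (2·5·5·√3) = 0/86.6 = 0, so ∠CDM = 90°.

Therefore, the measure of angle ∠CDM = 90°.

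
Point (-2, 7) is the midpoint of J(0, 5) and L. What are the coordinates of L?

Using the midpoint formula: M = ((x1 + x2)/2, (y1 + y2)/2)
We know M = (-2, 7) and J = (0, 5)
For x: -2 = (0 + x2)/2, so x2 = 2*-2 - 0 = -4
For y: 7 = (5 + y2)/2, so y2 = 2*7 - 5 = 9
L = (-4, 9)

(-4, 9)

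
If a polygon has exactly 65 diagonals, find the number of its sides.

Using d = n(n - 3)/2, we solve 65 = n(n - 3)/2.
So n(n - 3) = 130.
Testing n = 13: 13 * 10 = 130 = 130. Correct.
The polygon has 13 sides.

13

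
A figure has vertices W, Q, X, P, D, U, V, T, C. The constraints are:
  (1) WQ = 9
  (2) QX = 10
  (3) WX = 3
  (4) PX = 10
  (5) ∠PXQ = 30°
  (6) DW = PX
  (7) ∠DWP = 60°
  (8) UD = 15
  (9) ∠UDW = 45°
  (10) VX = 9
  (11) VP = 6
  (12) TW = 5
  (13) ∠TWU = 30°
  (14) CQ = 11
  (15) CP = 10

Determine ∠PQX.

Step 1: By the law of cosines on triangle QXP: QP² = 10² + 10² − 2·10·10·cos(30°) = 26.79, so QP ≈ 5.18.
Step 2: By the inverse law of cosines on triangle PQX: cos(∠PQX) = (5.18² + 10² − 10²) / (2·5.18·10) = 26.79/103.53 = 0.2588, so ∠PQX = 75°.

Therefore, the measure of angle ∠PQX = 75°.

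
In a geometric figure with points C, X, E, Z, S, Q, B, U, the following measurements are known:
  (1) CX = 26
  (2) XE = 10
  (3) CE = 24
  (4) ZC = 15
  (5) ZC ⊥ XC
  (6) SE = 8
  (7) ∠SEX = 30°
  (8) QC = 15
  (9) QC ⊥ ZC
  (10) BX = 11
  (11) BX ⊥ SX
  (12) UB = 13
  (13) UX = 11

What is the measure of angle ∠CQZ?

Step 1: By the law of cosines on triangle QCZ: QZ² = 15² + 15² − 2·15·15·cos(90°) = 450, so QZ = 15·√2.
Step 2: By the inverse law of cosines on triangle CQZ: cos(∠CQZ) = (15² + (15·√2)² − 15²) / (2·15·15·√2) = 450/636.4 = 0.7071, so ∠CQZ = 45°.

Therefore, the measure of angle ∠CQZ = 45°.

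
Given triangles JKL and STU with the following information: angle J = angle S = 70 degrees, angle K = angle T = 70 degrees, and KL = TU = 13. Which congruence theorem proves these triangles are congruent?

Consider the given information: angle J = angle S = 70 degrees, angle K = angle T = 70 degrees, and KL = TU = 13
This is not SSS or SAS: SSS requires all three pairs of sides, but we don't have that. SAS requires two sides and the included angle between them.
The correct criterion is AAS. Two pairs of corresponding angles and a non-included side are equal (Angle-Angle-Side).

AAS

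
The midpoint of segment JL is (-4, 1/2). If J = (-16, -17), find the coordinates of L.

Using the midpoint formula: M = ((x1 + x2)/2, (y1 + y2)/2)
We know M = (-4, 1/2) and J = (-16, -17)
For x: -4 = (-16 + x2)/2, so x2 = 2*-4 - -16 = 8
For y: 1/2 = (-17 + y2)/2, so y2 = 2*1/2 - -17 = 18
L = (8, 18)

(8, 18)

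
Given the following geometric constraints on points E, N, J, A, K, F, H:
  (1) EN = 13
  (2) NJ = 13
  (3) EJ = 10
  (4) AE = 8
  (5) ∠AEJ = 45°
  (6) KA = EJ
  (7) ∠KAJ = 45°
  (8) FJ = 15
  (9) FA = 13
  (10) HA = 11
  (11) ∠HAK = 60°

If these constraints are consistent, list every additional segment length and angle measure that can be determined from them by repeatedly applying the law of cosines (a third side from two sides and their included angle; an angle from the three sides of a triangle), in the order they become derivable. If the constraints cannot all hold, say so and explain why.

The constraints are consistent. Derivable facts, in order:
After 1 step:
- JA ≈ 7.13
- KH = √111
- ∠EJN = 67.38°
- ∠ENJ = 45.24°
- ∠JEN = 67.38°
After 2 steps:
- JK ≈ 7.07
- ∠AFJ = 28.38°
- ∠AHK = 55.28°
- ∠AJE = 52.48°
- ∠AJF = 60.04°
- ∠AKH = 64.72°
- ∠EAJ = 82.52°
- ∠FAJ = 91.59°
After 3 steps:
- ∠AJK = 89.51°
- ∠AKJ = 45.49°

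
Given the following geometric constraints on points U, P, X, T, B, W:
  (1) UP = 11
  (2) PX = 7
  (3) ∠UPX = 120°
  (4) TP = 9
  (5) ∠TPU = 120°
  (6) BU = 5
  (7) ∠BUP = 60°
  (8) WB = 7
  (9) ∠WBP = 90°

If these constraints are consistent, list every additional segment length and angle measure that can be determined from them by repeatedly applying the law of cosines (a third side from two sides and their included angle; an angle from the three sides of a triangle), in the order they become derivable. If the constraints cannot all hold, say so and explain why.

The constraints are consistent. Derivable facts, in order:
After 1 step:
- PB = √91
- UT ≈ 17.35
- UX ≈ 15.72
After 2 steps:
- PW = 2·√35
- ∠BPU = 27°
- ∠PBU = 93°
- ∠PTU = 33.3°
- ∠PUT = 26.7°
- ∠PUX = 22.69°
- ∠PXU = 37.31°
After 3 steps:
- ∠BPW = 36.27°
- ∠BWP = 53.73°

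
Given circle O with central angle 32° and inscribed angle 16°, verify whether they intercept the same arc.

By the inscribed angle theorem, if both angles subtend the same arc, the inscribed angle must be half the central angle.
Half of 32° = 16°, which equals the given inscribed angle of 16°.
Therefore, yes, they correspond to the same arc.

Yes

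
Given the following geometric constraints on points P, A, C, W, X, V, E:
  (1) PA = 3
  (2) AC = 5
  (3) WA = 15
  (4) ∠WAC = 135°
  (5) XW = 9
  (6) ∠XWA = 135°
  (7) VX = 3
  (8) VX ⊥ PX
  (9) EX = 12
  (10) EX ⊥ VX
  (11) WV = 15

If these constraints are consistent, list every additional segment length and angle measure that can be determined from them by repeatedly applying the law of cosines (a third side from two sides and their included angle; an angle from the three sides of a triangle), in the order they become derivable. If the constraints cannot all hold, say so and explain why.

These constraints are not satisfiable: by the triangle inequality in triangle XWV, (5) XW = 9 and (7) VX = 3 force WV ≤ 9 + 3 = 12, but (11) says WV = 15. No planar figure meets all of them, so nothing further can be derived.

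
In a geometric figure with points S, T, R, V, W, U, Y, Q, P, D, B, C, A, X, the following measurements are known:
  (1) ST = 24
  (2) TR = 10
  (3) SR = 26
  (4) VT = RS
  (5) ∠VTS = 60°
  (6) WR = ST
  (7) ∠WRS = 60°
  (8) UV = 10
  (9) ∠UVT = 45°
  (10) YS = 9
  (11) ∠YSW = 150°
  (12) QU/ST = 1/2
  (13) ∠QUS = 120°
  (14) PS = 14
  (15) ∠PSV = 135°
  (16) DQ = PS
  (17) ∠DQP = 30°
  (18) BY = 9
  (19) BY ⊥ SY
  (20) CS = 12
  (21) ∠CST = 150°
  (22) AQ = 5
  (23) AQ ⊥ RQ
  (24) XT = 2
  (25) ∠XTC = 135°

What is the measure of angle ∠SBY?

Step 1: By the law of cosines on triangle BYS: BS² = 9² + 9² − 2·9·9·cos(90°) = 162, so BS = 9·√2.
Step 2: By the inverse law of cosines on triangle SBY: cos(∠SBY) = ((9·√2)² + 9² − 9²) / (2·9·√2·9) = 162/229.1 = 0.7071, so ∠SBY = 45°.

Therefore, the measure of angle ∠SBY = 45°.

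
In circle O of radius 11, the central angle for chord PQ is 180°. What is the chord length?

Chord = 2(11) sin(90°) = 22

22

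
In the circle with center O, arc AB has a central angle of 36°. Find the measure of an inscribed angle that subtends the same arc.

By the inscribed angle theorem, the inscribed angle is half the central angle.
Inscribed angle = 36° / 2 = 18°

18°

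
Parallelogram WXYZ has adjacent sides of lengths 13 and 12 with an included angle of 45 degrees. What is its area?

Area = 13 * 12 * sin(45°) = 156 * sqrt(2)/2 = 78*sqrt(2)

78*sqrt(2)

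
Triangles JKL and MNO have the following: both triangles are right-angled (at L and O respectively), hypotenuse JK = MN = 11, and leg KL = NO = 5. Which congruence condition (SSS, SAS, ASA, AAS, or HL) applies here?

The given information provides:
both triangles are right-angled (at L and O respectively), hypotenuse JK = MN = 11, and leg KL = NO = 5
This matches the HL congruence theorem.
The hypotenuse and one leg of two right triangles are equal (Hypotenuse-Leg).

HL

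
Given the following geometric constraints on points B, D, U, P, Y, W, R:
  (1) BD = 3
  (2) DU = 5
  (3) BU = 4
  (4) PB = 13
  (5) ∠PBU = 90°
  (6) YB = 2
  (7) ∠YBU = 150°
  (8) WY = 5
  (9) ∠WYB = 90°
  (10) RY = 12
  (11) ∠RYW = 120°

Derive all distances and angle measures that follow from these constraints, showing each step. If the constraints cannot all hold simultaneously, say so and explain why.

The constraints are consistent.

Step 1: From BY = 2, YW = 5, and ∠BYW = 90°, by the law of cosines:
  BW² = BY² + YW² - 2·BY·YW·cos(90°) = 4 + 25 - 0 = 29
  BW = √29

Step 2: From UB = 4, BP = 13, and ∠UBP = 90°, by the law of cosines:
  UP² = UB² + BP² - 2·UB·BP·cos(90°) = 16 + 169 - 0 = 185
  UP = √185

Step 3: From UB = 4, BY = 2, and ∠UBY = 150°, by the law of cosines:
  UY² = UB² + BY² - 2·UB·BY·cos(150°) = 16 + 4 + 13.86 = 33.86
  UY ≈ 5.82

Step 4: From WY = 5, YR = 12, and ∠WYR = 120°, by the law of cosines:
  WR² = WY² + YR² - 2·WY·YR·cos(120°) = 25 + 144 + 60 = 229
  WR ≈ 15.13

Step 5: From BD = 3, BU = 4, DU = 5, by the inverse law of cosines:
  cos(∠DBU) = (BD² + BU² - DU²) / (2·BD·BU)
  ∠DBU = 90°

Step 6: From DB = 3, DU = 5, BU = 4, by the inverse law of cosines:
  cos(∠BDU) = (DB² + DU² - BU²) / (2·DB·DU)
  ∠BDU = 53.13°

Step 7: From UB = 4, UD = 5, BD = 3, by the inverse law of cosines:
  cos(∠BUD) = (UB² + UD² - BD²) / (2·UB·UD)
  ∠BUD = 36.87°

Step 8: From BW = √29, BY = 2, WY = 5, by the inverse law of cosines:
  cos(∠WBY) = (BW² + BY² - WY²) / (2·BW·BY)
  ∠WBY = 68.2°

Step 9: From UB = 4, UP = √185, BP = 13, by the inverse law of cosines:
  cos(∠BUP) = (UB² + UP² - BP²) / (2·UB·UP)
  ∠BUP = 72.9°

Step 10: From UB = 4, UY = 5.82, BY = 2, by the inverse law of cosines:
  cos(∠BUY) = (UB² + UY² - BY²) / (2·UB·UY)
  ∠BUY = 9.9°

Step 11: From PB = 13, PU = √185, BU = 4, by the inverse law of cosines:
  cos(∠BPU) = (PB² + PU² - BU²) / (2·PB·PU)
  ∠BPU = 17.1°

Step 12: From YB = 2, YU = 5.82, BU = 4, by the inverse law of cosines:
  cos(∠BYU) = (YB² + YU² - BU²) / (2·YB·YU)
  ∠BYU = 20.1°

Step 13: From WB = √29, WY = 5, BY = 2, by the inverse law of cosines:
  cos(∠BWY) = (WB² + WY² - BY²) / (2·WB·WY)
  ∠BWY = 21.8°

Step 14: From WR = 15.13, WY = 5, RY = 12, by the inverse law of cosines:
  cos(∠RWY) = (WR² + WY² - RY²) / (2·WR·WY)
  ∠RWY = 43.37°

Step 15: From RW = 15.13, RY = 12, WY = 5, by the inverse law of cosines:
  cos(∠WRY) = (RW² + RY² - WY²) / (2·RW·RY)
  ∠WRY = 16.63°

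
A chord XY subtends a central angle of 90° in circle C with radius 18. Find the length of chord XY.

Drop a perpendicular from the center to the chord, bisecting both the chord and the central angle.
Each half-chord = r sin(θ/2) = 18 sin(45°).
The full chord = 2 × 18 × sin(45°) = 18*sqrt(2).

18*sqrt(2)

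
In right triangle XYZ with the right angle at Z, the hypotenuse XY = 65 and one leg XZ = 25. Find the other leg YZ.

By the Pythagorean theorem: YZ^2 = XY^2 - XZ^2
YZ^2 = 65^2 - 25^2 = 4225 - 625 = 3600
YZ = sqrt(3600) = 60

60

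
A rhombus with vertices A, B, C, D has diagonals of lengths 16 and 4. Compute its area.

The diagonals of a rhombus divide it into four right triangles.
Each triangle has legs 16/ 2 = 8 and 4/2 = 2, so each has area (1/2)*8*2 = 8.
Four such triangles give total area = (d1 * d2) / 2 = 32.

32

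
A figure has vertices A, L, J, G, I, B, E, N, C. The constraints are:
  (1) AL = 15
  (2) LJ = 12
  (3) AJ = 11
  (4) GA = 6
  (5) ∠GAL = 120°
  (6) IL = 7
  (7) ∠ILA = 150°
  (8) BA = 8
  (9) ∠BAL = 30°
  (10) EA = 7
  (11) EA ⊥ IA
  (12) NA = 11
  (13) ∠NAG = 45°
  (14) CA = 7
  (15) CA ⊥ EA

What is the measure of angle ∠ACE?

Step 1: By the law of cosines on triangle CAE: CE² = 7² + 7² − 2·7·7·cos(90°) = 98, so CE = 7·√2.
Step 2: By the inverse law of cosines on triangle ACE: cos(∠ACE) = (7² + (7·√2)² − 7²) / (2·7·7·√2) = 98/138.59 = 0.7071, so ∠ACE = 45°.

Therefore, the measure of angle ∠ACE = 45°.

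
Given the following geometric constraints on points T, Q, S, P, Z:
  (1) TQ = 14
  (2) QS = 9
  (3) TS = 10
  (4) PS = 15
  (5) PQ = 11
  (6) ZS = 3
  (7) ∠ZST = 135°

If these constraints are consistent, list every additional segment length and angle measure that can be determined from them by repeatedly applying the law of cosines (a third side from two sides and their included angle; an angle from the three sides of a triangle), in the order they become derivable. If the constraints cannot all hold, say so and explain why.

The constraints are consistent. Derivable facts, in order:
After 1 step:
- TZ ≈ 12.31
- ∠PQS = 96.67°
- ∠PSQ = 46.75°
- ∠QPS = 36.58°
- ∠QST = 94.78°
- ∠QTS = 39.84°
- ∠SQT = 45.38°
After 2 steps:
- ∠STZ = 9.93°
- ∠SZT = 35.07°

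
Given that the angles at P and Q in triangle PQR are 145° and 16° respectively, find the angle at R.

The interior angles sum to 180°: angle R = 180 - 145 - 16 = 19°.
The triangle is obtuse (angles 145°, 16°, 19°).

19 degrees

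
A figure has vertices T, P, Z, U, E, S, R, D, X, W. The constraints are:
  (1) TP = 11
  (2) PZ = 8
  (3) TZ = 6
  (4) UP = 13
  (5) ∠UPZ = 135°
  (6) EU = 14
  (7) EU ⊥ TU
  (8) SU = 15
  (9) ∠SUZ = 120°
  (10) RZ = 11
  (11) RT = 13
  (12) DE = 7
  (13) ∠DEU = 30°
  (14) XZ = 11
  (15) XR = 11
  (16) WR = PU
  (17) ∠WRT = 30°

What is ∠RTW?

From the given relations: WR = PU = 13.
Step 1: By the law of cosines on triangle TRW: TW² = 13² + 13² − 2·13·13·cos(30°) = 45.28, so TW ≈ 6.73.
Step 2: By the inverse law of cosines on triangle RTW: cos(∠RTW) = (13² + 6.73² − 13²) / (2·13·6.73) = 45.28/174.96 = 0.2588, so ∠RTW = 75°.

Therefore, the measure of angle ∠RTW = 75°.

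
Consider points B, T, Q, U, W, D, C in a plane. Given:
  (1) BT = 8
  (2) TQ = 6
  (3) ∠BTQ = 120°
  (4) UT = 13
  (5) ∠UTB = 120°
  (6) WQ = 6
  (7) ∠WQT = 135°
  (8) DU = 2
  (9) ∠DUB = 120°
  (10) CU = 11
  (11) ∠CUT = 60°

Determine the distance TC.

Step 1: By the law of cosines on triangle TUC: TC² = 13² + 11² − 2·13·11·cos(60°) = 147, so TC = 7·√3.

Therefore, the length of TC = 7·√3.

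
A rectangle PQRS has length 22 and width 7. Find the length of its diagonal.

d = sqrt(22^2 + 7^2) = sqrt(533)

sqrt(533)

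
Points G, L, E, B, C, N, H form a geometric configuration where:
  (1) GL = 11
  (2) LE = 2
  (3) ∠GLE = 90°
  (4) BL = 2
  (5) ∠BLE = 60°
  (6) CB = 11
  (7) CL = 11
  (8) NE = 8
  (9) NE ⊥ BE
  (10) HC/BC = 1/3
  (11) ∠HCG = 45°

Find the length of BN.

Step 1: By the law of cosines on triangle BLE: BE² = 2² + 2² − 2·2·2·cos(60°) = 4, so BE = 2.
Step 2: By the law of cosines on triangle BEN: BN² = 2² + 8² − 2·2·8·cos(90°) = 68, so BN = 2·√17.

Therefore, the length of BN = 2·√17.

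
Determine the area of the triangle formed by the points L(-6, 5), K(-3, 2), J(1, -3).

Shoelace: Area = (1/2)|-6(2--3) + -3(-3-5) + 1(5-2)| = (1/2)(3) = 3/2

3/2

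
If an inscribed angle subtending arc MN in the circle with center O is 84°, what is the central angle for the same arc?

Central angle = 2 × 84° = 168° (inscribed angle theorem).

168°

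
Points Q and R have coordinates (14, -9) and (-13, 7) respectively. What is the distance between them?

The horizontal distance is |-13 - 14| = 27 and the vertical distance is |7 - -9| = 16.
By the Pythagorean theorem, d = sqrt(27^2 + 16^2) = sqrt(985).

sqrt(985)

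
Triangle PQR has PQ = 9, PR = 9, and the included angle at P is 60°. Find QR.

Law of cosines: QR^2 = 9^2 + 9^2 - 2(9)(9)cos(60°) = 81, so QR = 9.

9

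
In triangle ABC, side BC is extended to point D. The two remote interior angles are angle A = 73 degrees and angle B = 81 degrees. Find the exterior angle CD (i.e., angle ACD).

The interior angle at C is 180 - 73 - 81 = 26 degrees.
The exterior angle and interior angle at C are supplementary:
Exterior angle = 180 - 26 = 154 degrees.

154 degrees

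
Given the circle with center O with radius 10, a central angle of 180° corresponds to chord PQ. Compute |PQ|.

Drop a perpendicular from the center to the chord, bisecting both the chord and the central angle.
Each half-chord = r sin(θ/2) = 10 sin(90°).
The full chord = 2 × 10 × sin(90°) = 20.

20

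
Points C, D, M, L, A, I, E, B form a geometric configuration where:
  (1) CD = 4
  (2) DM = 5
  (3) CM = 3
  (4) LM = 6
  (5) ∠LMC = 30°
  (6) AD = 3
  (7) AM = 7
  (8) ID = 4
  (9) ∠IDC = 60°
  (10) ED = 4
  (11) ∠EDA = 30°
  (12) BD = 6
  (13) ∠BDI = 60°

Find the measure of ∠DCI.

Step 1: By the law of cosines on triangle CDI: CI² = 4² + 4² − 2·4·4·cos(60°) = 16, so CI = 4.
Step 2: By the inverse law of cosines on triangle DCI: cos(∠DCI) = (4² + 4² − 4²) / (2·4·4) = 16/32 = 0.5, so ∠DCI = 60°.

Therefore, the measure of angle ∠DCI = 60°.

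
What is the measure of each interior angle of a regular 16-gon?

Each interior angle of a regular n-gon is (n - 2) * 180 / n.
For n = 16: (16 - 2) * 180 / 16 = 2520/16 = 315/2 degrees.

315/2 degrees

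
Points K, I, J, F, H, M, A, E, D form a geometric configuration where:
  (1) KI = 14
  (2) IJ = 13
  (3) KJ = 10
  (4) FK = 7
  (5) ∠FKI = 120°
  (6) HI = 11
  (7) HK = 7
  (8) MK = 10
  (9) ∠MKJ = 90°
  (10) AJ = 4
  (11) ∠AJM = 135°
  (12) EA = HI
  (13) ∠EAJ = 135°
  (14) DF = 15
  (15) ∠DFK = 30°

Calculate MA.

Step 1: By the law of cosines on triangle JKM: JM² = 10² + 10² − 2·10·10·cos(90°) = 200, so JM = 10·√2.
Step 2: By the law of cosines on triangle MJA: MA² = (10·√2)² + 4² − 2·10·√2·4·cos(135°) = 296, so MA = 2·√74.

Therefore, the length of MA = 2·√74.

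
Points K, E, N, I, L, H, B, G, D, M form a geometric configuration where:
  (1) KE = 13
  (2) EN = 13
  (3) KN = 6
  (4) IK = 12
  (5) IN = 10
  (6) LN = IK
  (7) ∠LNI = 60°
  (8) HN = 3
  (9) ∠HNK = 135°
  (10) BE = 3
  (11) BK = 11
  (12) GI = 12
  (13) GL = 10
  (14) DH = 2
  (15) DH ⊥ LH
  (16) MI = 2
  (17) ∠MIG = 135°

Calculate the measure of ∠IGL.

From the given relations: LN = IK = 12.
Step 1: By the law of cosines on triangle INL: IL² = 10² + 12² − 2·10·12·cos(60°) = 124, so IL = 2·√31.
Step 2: By the inverse law of cosines on triangle IGL: cos(∠IGL) = (12² + 10² − (2·√31)²) / (2·12·10) = 120/240 = 0.5, so ∠IGL = 60°.

Therefore, the measure of angle ∠IGL = 60°.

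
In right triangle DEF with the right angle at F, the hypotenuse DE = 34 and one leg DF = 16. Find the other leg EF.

EF = sqrt(34^2 - 16^2) = sqrt(900) = 30

30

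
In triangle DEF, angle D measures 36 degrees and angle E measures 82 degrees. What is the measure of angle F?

The interior angles sum to 180°: angle F = 180 - 36 - 82 = 62°.
The triangle is acute (angles 36°, 82°, 62°).

62 degrees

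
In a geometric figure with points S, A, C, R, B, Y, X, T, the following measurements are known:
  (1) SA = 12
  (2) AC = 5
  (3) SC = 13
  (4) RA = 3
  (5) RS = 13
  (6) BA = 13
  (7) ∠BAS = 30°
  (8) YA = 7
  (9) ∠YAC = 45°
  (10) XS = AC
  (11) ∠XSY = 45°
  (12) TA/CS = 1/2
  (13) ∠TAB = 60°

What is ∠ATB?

From the given relations: TA = 1/2·CS = 1/2·13 ≈ 6.5.
Step 1: By the law of cosines on triangle TAB: TB² = 6.5² + 13² − 2·6.5·13·cos(60°) = 126.75, so TB ≈ 11.26.
Step 2: By the inverse law of cosines on triangle ATB: cos(∠ATB) = (6.5² + 11.26² − 13²) / (2·6.5·11.26) = 0/146.36 = 0, so ∠ATB = 90°.

Therefore, the measure of angle ∠ATB = 90°.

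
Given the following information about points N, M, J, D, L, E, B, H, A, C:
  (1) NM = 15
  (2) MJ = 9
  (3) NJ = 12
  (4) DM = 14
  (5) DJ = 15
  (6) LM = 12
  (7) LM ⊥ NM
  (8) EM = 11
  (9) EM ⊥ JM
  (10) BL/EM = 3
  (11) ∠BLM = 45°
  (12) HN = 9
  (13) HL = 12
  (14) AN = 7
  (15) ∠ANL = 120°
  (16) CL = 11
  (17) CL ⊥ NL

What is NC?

Step 1: By the law of cosines on triangle LMN: LN² = 12² + 15² − 2·12·15·cos(90°) = 369, so LN = 3·√41.
Step 2: By the law of cosines on triangle NLC: NC² = (3·√41)² + 11² − 2·3·√41·11·cos(90°) = 490, so NC = 7·√10.

Therefore, the length of NC = 7·√10.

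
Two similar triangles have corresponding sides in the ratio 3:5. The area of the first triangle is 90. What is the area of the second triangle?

For similar figures, the area ratio equals the square of the side ratio.
Side ratio (the first triangle to the second triangle) = 3:5, so area ratio = 3^2:5^2 = 9:25.
If the area of the first triangle is 90, then the area of the second triangle = 90 * (25/9) = 250.

250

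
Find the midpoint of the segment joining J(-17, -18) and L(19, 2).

The midpoint is the average of the coordinates:
x: (-17 + 19)/2 = 1
y: (-18 + 2)/2 = -8
Midpoint = (1, -8)

(1, -8)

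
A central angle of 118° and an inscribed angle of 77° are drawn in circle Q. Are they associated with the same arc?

By the inscribed angle theorem, the inscribed angle for a central angle of 118° should be 118° / 2 = 59°.
The given inscribed angle is 77°, which does not equal 59°.
Therefore, no, they do not correspond to the same arc.

No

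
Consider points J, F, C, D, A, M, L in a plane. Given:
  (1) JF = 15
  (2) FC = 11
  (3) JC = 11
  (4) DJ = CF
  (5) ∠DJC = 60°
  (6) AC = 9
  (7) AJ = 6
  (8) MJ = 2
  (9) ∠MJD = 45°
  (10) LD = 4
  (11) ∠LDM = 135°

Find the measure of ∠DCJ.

From the given relations: DJ = CF = 11.
Step 1: By the law of cosines on triangle CJD: CD² = 11² + 11² − 2·11·11·cos(60°) = 121, so CD = 11.
Step 2: By the inverse law of cosines on triangle DCJ: cos(∠DCJ) = (11² + 11² − 11²) / (2·11·11) = 121/242 = 0.5, so ∠DCJ = 60°.

Therefore, the measure of angle ∠DCJ = 60°.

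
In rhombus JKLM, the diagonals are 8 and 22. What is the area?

Area of a rhombus = (d1 * d2) / 2
Area = (8 * 22) / 2
Area = 176 / 2
Area = 88

88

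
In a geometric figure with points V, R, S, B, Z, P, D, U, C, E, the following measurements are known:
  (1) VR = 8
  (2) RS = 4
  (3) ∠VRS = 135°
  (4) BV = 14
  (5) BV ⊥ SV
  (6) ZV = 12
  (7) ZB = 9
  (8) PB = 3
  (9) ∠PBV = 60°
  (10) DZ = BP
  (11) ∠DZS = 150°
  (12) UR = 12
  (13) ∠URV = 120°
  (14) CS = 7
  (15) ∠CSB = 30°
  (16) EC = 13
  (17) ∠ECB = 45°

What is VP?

Step 1: By the law of cosines on triangle VBP: VP² = 14² + 3² − 2·14·3·cos(60°) = 163, so VP = √163.

Therefore, the length of VP = √163.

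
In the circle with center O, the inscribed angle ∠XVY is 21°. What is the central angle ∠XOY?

The inscribed angle theorem states that a central angle is always twice any inscribed angle that subtends the same arc.
Since the inscribed angle is 21°, the central angle = 2 × 21° = 42°.

42°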